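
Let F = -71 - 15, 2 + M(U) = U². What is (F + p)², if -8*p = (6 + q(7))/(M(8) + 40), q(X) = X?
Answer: 4926495721/665856 ≈ 7398.7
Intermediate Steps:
M(U) = -2 + U²
F = -86
p = -13/816 (p = -(6 + 7)/(8*((-2 + 8²) + 40)) = -13/(8*((-2 + 64) + 40)) = -13/(8*(62 + 40)) = -13/(8*102) = -⅛*13/102 = -13/816 ≈ -0.015931)
(F + p)² = (-86 - 13/816)² = (-70189/816)² = 4926495721/665856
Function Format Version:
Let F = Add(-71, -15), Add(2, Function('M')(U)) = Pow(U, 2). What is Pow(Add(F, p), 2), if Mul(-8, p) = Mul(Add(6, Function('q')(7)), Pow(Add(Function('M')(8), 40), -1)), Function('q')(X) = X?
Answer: Rational(4926495721, 665856) ≈ 7398.7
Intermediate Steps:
Function('M')(U) = Add(-2, Pow(U, 2))
F = -86
p = Rational(-13, 816) (p = Mul(Rational(-1, 8), Mul(Add(6, 7), Pow(Add(Add(-2, Pow(8, 2)), 40), -1))) = Mul(Rational(-1, 8), Mul(13, Pow(Add(Add(-2, 64), 40), -1))) = Mul(Rational(-1, 8), Mul(13, Pow(Add(62, 40), -1))) = Mul(Rational(-1, 8), Mul(13, Pow(102, -1))) = Mul(Rational(-1, 8), Mul(13, Rational(1, 102))) = Mul(Rational(-1, 8), Rational(13, 102)) = Rational(-13, 816) ≈ -0.015931)
Pow(Add(F, p), 2) = Pow(Add(-86, Rational(-13, 816)), 2) = Pow(Rational(-70189, 816), 2) = Rational(4926495721, 665856)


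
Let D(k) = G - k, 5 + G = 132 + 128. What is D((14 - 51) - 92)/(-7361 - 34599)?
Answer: -48/5245 ≈ -0.0091516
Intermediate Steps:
G = 255 (G = -5 + (132 + 128) = -5 + 260 = 255)
D(k) = 255 - k
D((14 - 51) - 92)/(-7361 - 34599) = (255 - ((14 - 51) - 92))/(-7361 - 34599) = (255 - (-37 - 92))/(-41960) = (255 - 1*(-129))*(-1/41960) = (255 + 129)*(-1/41960) = 384*(-1/41960) = -48/5245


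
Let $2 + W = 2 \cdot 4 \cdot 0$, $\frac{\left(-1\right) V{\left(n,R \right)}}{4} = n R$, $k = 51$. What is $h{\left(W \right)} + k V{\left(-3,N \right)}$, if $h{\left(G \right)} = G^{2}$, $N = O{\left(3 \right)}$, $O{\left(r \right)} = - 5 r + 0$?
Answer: $-9176$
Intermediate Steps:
$O{\left(r \right)} = - 5 r$
$N = -15$ ($N = \left(-5\right) 3 = -15$)
$V{\left(n,R \right)} = - 4 R n$ ($V{\left(n,R \right)} = - 4 n R = - 4 R n$)
$W = -2$ ($W = -2 + 2 \cdot 4 \cdot 0 = -2 + 2 \cdot 0 = -2 + 0 = -2$)
$h{\left(W \right)} + k V{\left(-3,N \right)} = \left(-2\right)^{2} + 51 \left(\left(-4\right) \left(-15\right) \left(-3\right)\right) = 4 + 51 \left(-180\right) = 4 - 9180 = -9176$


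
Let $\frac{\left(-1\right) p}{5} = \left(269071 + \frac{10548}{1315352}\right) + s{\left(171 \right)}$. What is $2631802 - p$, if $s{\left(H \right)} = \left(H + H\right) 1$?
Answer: $\frac{1308402679731}{328838} \approx 3.9789 \cdot 10^{6}$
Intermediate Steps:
$s{\left(H \right)} = 2 H$ ($s{\left(H \right)} = 2 H 1 = 2 H$)
$p = - \frac{442966173655}{328838}$ ($p = - 5 \left(\left(269071 + \frac{10548}{1315352}\right) + 2 \cdot 171\right) = - 5 \left(\left(269071 + 10548 \cdot \frac{1}{1315352}\right) + 342\right) = - 5 \left(\left(269071 + \frac{2637}{328838}\right) + 342\right) = - 5 \left(\frac{88480772135}{328838} + 342\right) = \left(-5\right) \frac{88593234731}{328838} = - \frac{442966173655}{328838} \approx -1.3471 \cdot 10^{6}$)
$2631802 - p = 2631802 - - \frac{442966173655}{328838} = 2631802 + \frac{442966173655}{328838} = \frac{1308402679731}{328838}$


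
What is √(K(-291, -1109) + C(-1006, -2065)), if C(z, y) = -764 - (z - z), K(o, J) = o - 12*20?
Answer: I*√1295 ≈ 35.986*I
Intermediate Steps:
K(o, J) = -240 + o (K(o, J) = o - 240 = -240 + o)
C(z, y) = -764 (C(z, y) = -764 - 1*0 = -764 + 0 = -764)
√(K(-291, -1109) + C(-1006, -2065)) = √((-240 - 291) - 764) = √(-531 - 764) = √(-1295) = I*√1295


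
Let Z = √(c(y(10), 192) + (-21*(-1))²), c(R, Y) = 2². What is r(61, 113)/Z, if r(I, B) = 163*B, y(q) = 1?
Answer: 18419*√445/445 ≈ 873.14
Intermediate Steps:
c(R, Y) = 4
Z = √445 (Z = √(4 + (-21*(-1))²) = √(4 + 21²) = √(4 + 441) = √445 ≈ 21.095)
r(61, 113)/Z = (163*113)/(√445) = 18419*(√445/445) = 18419*√445/445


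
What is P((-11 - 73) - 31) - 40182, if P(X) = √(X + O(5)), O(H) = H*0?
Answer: -40182 + I*√115 ≈ -40182.0 + 10.724*I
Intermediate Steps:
O(H) = 0
P(X) = √X (P(X) = √(X + 0) = √X)
P((-11 - 73) - 31) - 40182 = √((-11 - 73) - 31) - 40182 = √(-84 - 31) - 40182 = √(-115) - 40182 = I*√115 - 40182 = -40182 + I*√115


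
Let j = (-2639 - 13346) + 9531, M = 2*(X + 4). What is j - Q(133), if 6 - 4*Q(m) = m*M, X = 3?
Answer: -5990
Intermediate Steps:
M = 14 (M = 2*(3 + 4) = 2*7 = 14)
Q(m) = 3/2 - 7*m/2 (Q(m) = 3/2 - m*14/4 = 3/2 - 7*m/2)
j = -6454 (j = -15985 + 9531 = -6454)
j - Q(133) = -6454 - (3/2 - 7/2*133) = -6454 - (3/2 - 931/2) = -6454 - 1*(-464) = -6454 + 464 = -5990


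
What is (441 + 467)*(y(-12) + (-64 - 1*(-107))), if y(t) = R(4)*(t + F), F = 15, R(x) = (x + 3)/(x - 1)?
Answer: 45400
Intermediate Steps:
R(x) = (3 + x)/(-1 + x)
y(t) = 35 + 7*t/3 (y(t) = ((3 + 4)/(-1 + 4))*(t + 15) = (7/3)*(15 + t) = ((⅓)*7)*(15 + t) = 7*(15 + t)/3 = 35 + 7*t/3)
(441 + 467)*(y(-12) + (-64 - 1*(-107))) = (441 + 467)*((35 + (7/3)*(-12)) + (-64 - 1*(-107))) = 908*((35 - 28) + (-64 + 107)) = 908*(7 + 43) = 908*50 = 45400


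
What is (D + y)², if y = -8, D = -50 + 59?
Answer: 1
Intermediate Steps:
D = 9
(D + y)² = (9 - 8)² = 1² = 1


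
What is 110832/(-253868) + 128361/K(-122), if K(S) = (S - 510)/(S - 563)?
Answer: 5580463485639/40111144 ≈ 1.3913e+5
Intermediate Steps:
K(S) = (-510 + S)/(-563 + S)
110832/(-253868) + 128361/K(-122) = 110832/(-253868) + 128361/(((-510 - 122)/(-563 - 122))) = 110832*(-1/253868) + 128361/((-632/(-685))) = -27708/63467 + 128361/((-1/685*(-632))) = -27708/63467 + 128361/(632/685) = -27708/63467 + 128361*(685/632) = -27708/63467 + 87927285/632 = 5580463485639/40111144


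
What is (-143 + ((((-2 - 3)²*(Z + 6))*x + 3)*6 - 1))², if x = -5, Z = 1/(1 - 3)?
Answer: 18071001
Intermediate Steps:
Z = -½ (Z = 1/(-2) = -½ ≈ -0.50000)
(-143 + ((((-2 - 3)²*(Z + 6))*x + 3)*6 - 1))² = (-143 + ((((-2 - 3)²*(-½ + 6))*(-5) + 3)*6 - 1))² = (-143 + ((((-5)²*(11/2))*(-5) + 3)*6 - 1))² = (-143 + (((25*(11/2))*(-5) + 3)*6 - 1))² = (-143 + (((275/2)*(-5) + 3)*6 - 1))² = (-143 + ((-1375/2 + 3)*6 - 1))² = (-143 + (-1369/2*6 - 1))² = (-143 + (-4107 - 1))² = (-143 - 4108)² = (-4251)² = 18071001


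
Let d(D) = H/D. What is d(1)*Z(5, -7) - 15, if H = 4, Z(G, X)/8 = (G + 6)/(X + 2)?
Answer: -427/5 ≈ -85.400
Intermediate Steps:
Z(G, X) = 8*(6 + G)/(2 + X) (Z(G, X) = 8*((G + 6)/(X + 2)) = 8*((6 + G)/(2 + X)) = 8*(6 + G)/(2 + X))
d(D) = 4/D
d(1)*Z(5, -7) - 15 = (4/1)*(8*(6 + 5)/(2 - 7)) - 15 = (4*1)*(8*11/(-5)) - 15 = 4*(8*(-⅕)*11) - 15 = 4*(-88/5) - 15 = -352/5 - 15 = -427/5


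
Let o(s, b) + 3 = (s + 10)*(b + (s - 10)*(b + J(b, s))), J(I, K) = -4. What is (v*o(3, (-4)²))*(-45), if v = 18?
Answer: 718470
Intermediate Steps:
o(s, b) = -3 + (10 + s)*(b + (-10 + s)*(-4 + b)) (o(s, b) = -3 + (s + 10)*(b + (s - 10)*(b - 4)) = -3 + (10 + s)*(b + (-10 + s)*(-4 + b)))
(v*o(3, (-4)²))*(-45) = (18*(397 - 90*(-4)² - 4*3² + (-4)²*3 + (-4)²*3²))*(-45) = (18*(397 - 90*16 - 4*9 + 16*3 + 16*9))*(-45) = (18*(397 - 1440 - 36 + 48 + 144))*(-45) = (18*(-887))*(-45) = -15966*(-45) = 718470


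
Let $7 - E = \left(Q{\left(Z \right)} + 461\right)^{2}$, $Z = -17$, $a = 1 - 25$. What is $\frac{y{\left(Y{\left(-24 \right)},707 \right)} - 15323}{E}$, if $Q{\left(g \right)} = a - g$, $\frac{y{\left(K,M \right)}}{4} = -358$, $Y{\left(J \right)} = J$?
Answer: $\frac{5585}{68703} \approx 0.081292$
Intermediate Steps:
$y{\left(K,M \right)} = -1432$ ($y{\left(K,M \right)} = 4 \left(-358\right) = -1432$)
$a = -24$ ($a = 1 - 25 = -24$)
$Q{\left(g \right)} = -24 - g$
$E = -206109$ ($E = 7 - \left(\left(-24 - -17\right) + 461\right)^{2} = 7 - \left(\left(-24 + 17\right) + 461\right)^{2} = 7 - \left(-7 + 461\right)^{2} = 7 - 454^{2} = 7 - 206116 = -206109$)
$\frac{y{\left(Y{\left(-24 \right)},707 \right)} - 15323}{E} = \frac{-1432 - 15323}{-206109} = \left(-1432 - 15323\right) \left(- \frac{1}{206109}\right) = \left(-16755\right) \left(- \frac{1}{206109}\right) = \frac{5585}{68703}$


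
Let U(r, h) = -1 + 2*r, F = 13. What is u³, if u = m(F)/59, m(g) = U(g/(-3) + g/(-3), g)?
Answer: -166375/5545233 ≈ -0.030003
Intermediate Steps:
m(g) = -1 - 4*g/3 (m(g) = -1 + 2*(g/(-3) + g/(-3)) = -1 + 2*(g*(-⅓) + g*(-⅓)) = -1 + 2*(-g/3 - g/3) = -1 + 2*(-2*g/3) = -1 - 4*g/3)
u = -55/177 (u = (-1 - 4/3*13)/59 = (-1 - 52/3)*(1/59) = -55/3*1/59 = -55/177 ≈ -0.31073)
u³ = (-55/177)³ = -166375/5545233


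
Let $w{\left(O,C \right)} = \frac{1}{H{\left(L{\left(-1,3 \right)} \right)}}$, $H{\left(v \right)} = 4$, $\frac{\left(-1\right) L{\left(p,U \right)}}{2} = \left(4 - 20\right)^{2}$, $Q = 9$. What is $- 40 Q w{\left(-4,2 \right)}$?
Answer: $-90$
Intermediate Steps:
$L{\left(p,U \right)} = -512$ ($L{\left(p,U \right)} = - 2 \left(4 - 20\right)^{2} = - 2 \left(-16\right)^{2} = \left(-2\right) 256 = -512$)
$w{\left(O,C \right)} = \frac{1}{4}$
$- 40 Q w{\left(-4,2 \right)} = \left(-40\right) 9 \cdot \frac{1}{4} = \left(-360\right) \frac{1}{4} = -90$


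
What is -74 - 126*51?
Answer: -6500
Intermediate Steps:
-74 - 126*51 = -74 - 6426 = -6500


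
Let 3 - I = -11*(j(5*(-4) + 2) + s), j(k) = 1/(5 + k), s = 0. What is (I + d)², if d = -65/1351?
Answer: 1367742289/308458969 ≈ 4.4341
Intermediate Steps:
d = -65/1351 (d = -65*1/1351 = -65/1351 ≈ -0.048113)
I = 28/13 (I = 3 - (-11)*(1/(5 + (5*(-4) + 2)) + 0) = 3 - (-11)*(1/(5 + (-20 + 2)) + 0) = 3 - (-11)*(1/(5 - 18) + 0) = 3 - (-11)*(1/(-13) + 0) = 3 - (-11)*(-1/13 + 0) = 3 - (-11)*(-1)/13 = 3 - 1*11/13 = 3 - 11/13 = 28/13 ≈ 2.1538)
(I + d)² = (28/13 - 65/1351)² = (36983/17563)² = 1367742289/308458969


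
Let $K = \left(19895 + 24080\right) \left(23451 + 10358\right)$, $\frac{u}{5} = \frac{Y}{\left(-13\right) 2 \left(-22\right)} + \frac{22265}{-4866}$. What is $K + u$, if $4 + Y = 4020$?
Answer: $\frac{1034537694282295}{695838} \approx 1.4867 \cdot 10^{9}$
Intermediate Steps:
$Y = 4016$ ($Y = -4 + 4020 = 4016$)
$u = \frac{8507845}{695838}$ ($u = 5 \left(\frac{4016}{\left(-13\right) 2 \left(-22\right)} + \frac{22265}{-4866}\right) = 5 \left(\frac{4016}{\left(-26\right) \left(-22\right)} + 22265 \left(- \frac{1}{4866}\right)\right) = 5 \left(\frac{4016}{572} - \frac{22265}{4866}\right) = 5 \left(4016 \cdot \frac{1}{572} - \frac{22265}{4866}\right) = 5 \left(\frac{1004}{143} - \frac{22265}{4866}\right) = 5 \cdot \frac{1701569}{695838} = \frac{8507845}{695838} \approx 12.227$)
$K = 1486750775$ ($K = 43975 \cdot 33809 = 1486750775$)
$K + u = 1486750775 + \frac{8507845}{695838} = \frac{1034537694282295}{695838}$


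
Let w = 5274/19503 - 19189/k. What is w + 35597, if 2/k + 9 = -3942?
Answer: 164446984983/4334 ≈ 3.7943e+7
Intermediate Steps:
k = -2/3951 (k = 2/(-9 - 3942) = 2/(-3951) = 2*(-1/3951) = -2/3951 ≈ -0.00050620)
w = 164292707585/4334 (w = 5274/19503 - 19189/(-2/3951) = 5274*(1/19503) - 19189*(-3951/2) = 586/2167 + 75815739/2 = 164292707585/4334 ≈ 3.7908e+7)
w + 35597 = 164292707585/4334 + 35597 = 164446984983/4334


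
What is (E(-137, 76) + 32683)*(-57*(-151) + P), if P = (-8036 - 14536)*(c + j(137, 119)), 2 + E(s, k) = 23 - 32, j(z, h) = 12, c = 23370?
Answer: -17243298074784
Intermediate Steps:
E(s, k) = -11 (E(s, k) = -2 + (23 - 32) = -2 - 9 = -11)
P = -527778504 (P = (-8036 - 14536)*(23370 + 12) = -22572*23382 = -527778504)
(E(-137, 76) + 32683)*(-57*(-151) + P) = (-11 + 32683)*(-57*(-151) - 527778504) = 32672*(8607 - 527778504) = 32672*(-527769897) = -17243298074784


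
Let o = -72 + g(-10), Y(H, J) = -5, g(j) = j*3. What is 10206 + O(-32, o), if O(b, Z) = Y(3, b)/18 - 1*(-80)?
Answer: 185143/18 ≈ 10286.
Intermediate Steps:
g(j) = 3*j
o = -102 (o = -72 + 3*(-10) = -72 - 30 = -102)
O(b, Z) = 1435/18 (O(b, Z) = -5/18 - 1*(-80) = -5*1/18 + 80 = -5/18 + 80 = 1435/18)
10206 + O(-32, o) = 10206 + 1435/18 = 185143/18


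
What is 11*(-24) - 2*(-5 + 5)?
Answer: -264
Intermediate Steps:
11*(-24) - 2*(-5 + 5) = -264 - 2*0 = -264 + 0 = -264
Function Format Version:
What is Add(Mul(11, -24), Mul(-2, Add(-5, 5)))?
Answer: -264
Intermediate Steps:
Add(Mul(11, -24), Mul(-2, Add(-5, 5))) = Add(-264, Mul(-2, 0)) = Add(-264, 0) = -264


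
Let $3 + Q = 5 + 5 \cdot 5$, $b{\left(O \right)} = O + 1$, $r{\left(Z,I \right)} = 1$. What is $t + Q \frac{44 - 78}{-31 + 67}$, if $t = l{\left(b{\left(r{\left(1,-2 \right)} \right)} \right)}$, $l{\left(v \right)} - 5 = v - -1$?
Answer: $- \frac{35}{2} \approx -17.5$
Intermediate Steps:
$b{\left(O \right)} = 1 + O$
$l{\left(v \right)} = 6 + v$ ($l{\left(v \right)} = 5 + \left(v - -1\right) = 5 + \left(v + 1\right) = 5 + \left(1 + v\right) = 6 + v$)
$Q = 27$ ($Q = -3 + \left(5 + 5 \cdot 5\right) = -3 + \left(5 + 25\right) = -3 + 30 = 27$)
$t = 8$ ($t = 6 + \left(1 + 1\right) = 6 + 2 = 8$)
$t + Q \frac{44 - 78}{-31 + 67} = 8 + 27 \frac{44 - 78}{-31 + 67} = 8 + 27 \left(- \frac{34}{36}\right) = 8 + 27 \left(\left(-34\right) \frac{1}{36}\right) = 8 + 27 \left(- \frac{17}{18}\right) = 8 - \frac{51}{2} = - \frac{35}{2}$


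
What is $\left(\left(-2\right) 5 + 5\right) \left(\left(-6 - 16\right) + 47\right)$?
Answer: $-125$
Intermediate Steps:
$\left(\left(-2\right) 5 + 5\right) \left(\left(-6 - 16\right) + 47\right) = \left(-10 + 5\right) \left(-22 + 47\right) = \left(-5\right) 25 = -125$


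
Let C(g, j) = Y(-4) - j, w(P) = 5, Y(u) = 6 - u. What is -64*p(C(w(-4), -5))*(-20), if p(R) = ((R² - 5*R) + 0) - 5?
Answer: 185600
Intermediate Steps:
C(g, j) = 10 - j (C(g, j) = (6 - 1*(-4)) - j = (6 + 4) - j = 10 - j)
p(R) = -5 + R² - 5*R (p(R) = (R² - 5*R) - 5 = -5 + R² - 5*R)
-64*p(C(w(-4), -5))*(-20) = -64*(-5 + (10 - 1*(-5))² - 5*(10 - 1*(-5)))*(-20) = -64*(-5 + (10 + 5)² - 5*(10 + 5))*(-20) = -64*(-5 + 15² - 5*15)*(-20) = -64*(-5 + 225 - 75)*(-20) = -64*145*(-20) = -9280*(-20) = 185600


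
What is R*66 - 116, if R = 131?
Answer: 8530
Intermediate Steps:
R*66 - 116 = 131*66 - 116 = 8646 - 116 = 8530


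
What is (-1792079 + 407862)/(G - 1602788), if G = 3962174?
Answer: -1384217/2359386 ≈ -0.58669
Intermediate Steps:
(-1792079 + 407862)/(G - 1602788) = (-1792079 + 407862)/(3962174 - 1602788) = -1384217/2359386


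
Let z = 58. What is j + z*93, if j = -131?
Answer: 5263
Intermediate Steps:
j + z*93 = -131 + 58*93 = -131 + 5394 = 5263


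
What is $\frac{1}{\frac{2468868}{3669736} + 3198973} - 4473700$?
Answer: $- \frac{13129625974555858866}{2934847212499} \approx -4.4737 \cdot 10^{6}$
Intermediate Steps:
$\frac{1}{\frac{2468868}{3669736} + 3198973} - 4473700 = \frac{1}{2468868 \cdot \frac{1}{3669736} + 3198973} - 4473700 = \frac{1}{\frac{617217}{917434} + 3198973} - 4473700 = \frac{1}{\frac{2934847212499}{917434}} - 4473700 = \frac{917434}{2934847212499} - 4473700 = - \frac{13129625974555858866}{2934847212499}$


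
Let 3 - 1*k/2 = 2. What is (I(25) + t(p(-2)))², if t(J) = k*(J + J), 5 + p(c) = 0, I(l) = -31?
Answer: 2601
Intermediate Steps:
k = 2 (k = 6 - 2*2 = 6 - 4 = 2)
p(c) = -5 (p(c) = -5 + 0 = -5)
t(J) = 4*J (t(J) = 2*(J + J) = 2*(2*J) = 4*J)
(I(25) + t(p(-2)))² = (-31 + 4*(-5))² = (-31 - 20)² = (-51)² = 2601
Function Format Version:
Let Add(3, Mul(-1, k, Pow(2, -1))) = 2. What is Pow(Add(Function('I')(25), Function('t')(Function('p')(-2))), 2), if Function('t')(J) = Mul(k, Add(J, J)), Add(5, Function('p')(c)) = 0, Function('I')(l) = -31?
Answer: 2601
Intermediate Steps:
k = 2 (k = Add(6, Mul(-2, 2)) = Add(6, -4) = 2)
Function('p')(c) = -5 (Function('p')(c) = Add(-5, 0) = -5)
Function('t')(J) = Mul(4, J) (Function('t')(J) = Mul(2, Add(J, J)) = Mul(2, Mul(2, J)) = Mul(4, J))
Pow(Add(Function('I')(25), Function('t')(Function('p')(-2))), 2) = Pow(Add(-31, Mul(4, -5)), 2) = Pow(Add(-31, -20), 2) = Pow(-51, 2) = 2601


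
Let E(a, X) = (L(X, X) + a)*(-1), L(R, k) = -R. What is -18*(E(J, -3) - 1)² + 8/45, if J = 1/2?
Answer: -32789/90 ≈ -364.32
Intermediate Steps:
J = ½ ≈ 0.50000
E(a, X) = X - a (E(a, X) = (-X + a)*(-1) = (a - X)*(-1) = X - a)
-18*(E(J, -3) - 1)² + 8/45 = -18*((-3 - 1*½) - 1)² + 8/45 = -18*((-3 - ½) - 1)² + 8*(1/45) = -18*(-7/2 - 1)² + 8/45 = -18*(-9/2)² + 8/45 = -18*81/4 + 8/45 = -729/2 + 8/45 = -32789/90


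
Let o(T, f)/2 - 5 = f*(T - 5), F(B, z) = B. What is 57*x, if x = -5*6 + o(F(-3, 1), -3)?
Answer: 1596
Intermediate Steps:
o(T, f) = 10 + 2*f*(-5 + T) (o(T, f) = 10 + 2*(f*(T - 5)) = 10 + 2*(f*(-5 + T)) = 10 + 2*f*(-5 + T))
x = 28 (x = -5*6 + (10 - 10*(-3) + 2*(-3)*(-3)) = -30 + (10 + 30 + 18) = -30 + 58 = 28)
57*x = 57*28 = 1596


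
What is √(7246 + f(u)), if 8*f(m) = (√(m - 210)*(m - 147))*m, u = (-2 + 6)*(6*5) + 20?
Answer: √(28984 - 490*I*√70)/2 ≈ 85.335 - 6.0052*I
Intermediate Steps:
u = 140 (u = 4*30 + 20 = 120 + 20 = 140)
f(m) = m*√(-210 + m)*(-147 + m)/8 (f(m) = ((√(m - 210)*(m - 147))*m)/8 = ((√(-210 + m)*(-147 + m))*m)/8 = (m*√(-210 + m)*(-147 + m))/8 = m*√(-210 + m)*(-147 + m)/8)
√(7246 + f(u)) = √(7246 + (⅛)*140*√(-210 + 140)*(-147 + 140)) = √(7246 + (⅛)*140*√(-70)*(-7)) = √(7246 + (⅛)*140*(I*√70)*(-7)) = √(7246 - 245*I*√70/2)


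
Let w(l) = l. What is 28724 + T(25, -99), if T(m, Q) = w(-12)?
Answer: 28712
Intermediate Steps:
T(m, Q) = -12
28724 + T(25, -99) = 28724 - 12 = 28712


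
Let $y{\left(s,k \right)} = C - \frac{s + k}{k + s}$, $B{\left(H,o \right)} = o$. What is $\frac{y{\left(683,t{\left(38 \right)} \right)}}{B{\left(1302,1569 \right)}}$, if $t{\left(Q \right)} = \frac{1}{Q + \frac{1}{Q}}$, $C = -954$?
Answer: $- \frac{955}{1569} \approx -0.60867$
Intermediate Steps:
$y{\left(s,k \right)} = -955$ ($y{\left(s,k \right)} = -954 - \frac{s + k}{k + s} = -954 - \frac{k + s}{k + s} = -954 - 1 = -955$)
$\frac{y{\left(683,t{\left(38 \right)} \right)}}{B{\left(1302,1569 \right)}} = - \frac{955}{1569}$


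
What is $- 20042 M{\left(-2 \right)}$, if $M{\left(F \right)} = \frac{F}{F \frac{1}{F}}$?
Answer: $40084$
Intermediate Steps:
$M{\left(F \right)} = F$ ($M{\left(F \right)} = \frac{F}{1} = F 1 = F$)
$- 20042 M{\left(-2 \right)} = \left(-20042\right) \left(-2\right) = 40084$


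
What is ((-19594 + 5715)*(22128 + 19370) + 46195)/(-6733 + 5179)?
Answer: 575904547/1554 ≈ 3.7060e+5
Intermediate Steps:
((-19594 + 5715)*(22128 + 19370) + 46195)/(-6733 + 5179) = (-13879*41498 + 46195)/(-1554) = (-575950742 + 46195)*(-1/1554) = -575904547*(-1/1554) = 575904547/1554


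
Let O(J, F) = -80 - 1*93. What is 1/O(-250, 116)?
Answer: -1/173 ≈ -0.0057803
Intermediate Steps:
O(J, F) = -173 (O(J, F) = -80 - 93 = -173)
1/O(-250, 116) = 1/(-173) = -1/173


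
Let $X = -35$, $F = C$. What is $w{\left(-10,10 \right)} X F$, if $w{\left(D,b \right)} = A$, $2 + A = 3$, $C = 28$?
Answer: $-980$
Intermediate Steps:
$F = 28$
$A = 1$ ($A = -2 + 3 = 1$)
$w{\left(D,b \right)} = 1$
$w{\left(-10,10 \right)} X F = 1 \left(-35\right) 28 = \left(-35\right) 28 = -980$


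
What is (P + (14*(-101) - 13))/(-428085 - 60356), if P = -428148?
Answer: 429575/488441 ≈ 0.87948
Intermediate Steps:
(P + (14*(-101) - 13))/(-428085 - 60356) = (-428148 + (14*(-101) - 13))/(-428085 - 60356) = (-428148 + (-1414 - 13))/(-488441) = (-428148 - 1427)*(-1/488441) = -429575*(-1/488441) = 429575/488441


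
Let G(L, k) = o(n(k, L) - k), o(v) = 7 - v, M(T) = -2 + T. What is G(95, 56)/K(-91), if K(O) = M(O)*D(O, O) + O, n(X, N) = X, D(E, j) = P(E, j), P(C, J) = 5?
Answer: -7/556 ≈ -0.012590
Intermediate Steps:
D(E, j) = 5
K(O) = -10 + 6*O (K(O) = (-2 + O)*5 + O = (-10 + 5*O) + O = -10 + 6*O)
G(L, k) = 7 (G(L, k) = 7 - (k - k) = 7 - 1*0 = 7 + 0 = 7)
G(95, 56)/K(-91) = 7/(-10 + 6*(-91)) = 7/(-10 - 546) = 7/(-556) = 7*(-1/556) = -7/556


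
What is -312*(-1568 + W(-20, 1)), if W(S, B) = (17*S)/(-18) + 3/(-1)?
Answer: 1452776/3 ≈ 4.8426e+5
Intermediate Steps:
W(S, B) = -3 - 17*S/18 (W(S, B) = (17*S)*(-1/18) + 3*(-1) = -17*S/18 - 3 = -3 - 17*S/18)
-312*(-1568 + W(-20, 1)) = -312*(-1568 + (-3 - 17/18*(-20))) = -312*(-1568 + (-3 + 170/9)) = -312*(-1568 + 143/9) = -312*(-13969/9) = 1452776/3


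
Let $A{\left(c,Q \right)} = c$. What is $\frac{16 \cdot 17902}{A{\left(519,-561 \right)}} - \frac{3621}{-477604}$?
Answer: $\frac{136802948227}{247876476} \approx 551.9$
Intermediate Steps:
$\frac{16 \cdot 17902}{A{\left(519,-561 \right)}} - \frac{3621}{-477604} = \frac{16 \cdot 17902}{519} - \frac{3621}{-477604} = 286432 \cdot \frac{1}{519} - - \frac{3621}{477604} = \frac{286432}{519} + \frac{3621}{477604} = \frac{136802948227}{247876476}$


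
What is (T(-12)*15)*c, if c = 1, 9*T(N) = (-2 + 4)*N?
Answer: -40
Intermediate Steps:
T(N) = 2*N/9 (T(N) = ((-2 + 4)*N)/9 = (2*N)/9 = 2*N/9)
(T(-12)*15)*c = (((2/9)*(-12))*15)*1 = -8/3*15*1 = -40*1 = -40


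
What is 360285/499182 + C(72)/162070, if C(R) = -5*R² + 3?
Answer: 3787840838/6741868895 ≈ 0.56184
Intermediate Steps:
C(R) = 3 - 5*R²
360285/499182 + C(72)/162070 = 360285/499182 + (3 - 5*72²)/162070 = 360285*(1/499182) + (3 - 5*5184)*(1/162070) = 120095/166394 + (3 - 25920)*(1/162070) = 120095/166394 - 25917*1/162070 = 120095/166394 - 25917/162070 = 3787840838/6741868895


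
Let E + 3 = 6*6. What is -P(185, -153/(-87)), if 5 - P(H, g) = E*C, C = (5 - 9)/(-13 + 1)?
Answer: 6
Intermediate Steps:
E = 33 (E = -3 + 6*6 = -3 + 36 = 33)
C = ⅓ (C = -4/(-12) = -4*(-1/12) = ⅓ ≈ 0.33333)
P(H, g) = -6 (P(H, g) = 5 - 33/3 = 5 - 1*11 = 5 - 11 = -6)
-P(185, -153/(-87)) = -1*(-6) = 6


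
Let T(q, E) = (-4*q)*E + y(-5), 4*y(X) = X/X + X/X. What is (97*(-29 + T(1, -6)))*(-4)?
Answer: 1746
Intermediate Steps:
y(X) = 1/2 (y(X) = (X/X + X/X)/4 = (1 + 1)/4 = (1/4)*2 = 1/2)
T(q, E) = 1/2 - 4*E*q (T(q, E) = (-4*q)*E + 1/2 = -4*E*q + 1/2 = 1/2 - 4*E*q)
(97*(-29 + T(1, -6)))*(-4) = (97*(-29 + (1/2 - 4*(-6)*1)))*(-4) = (97*(-29 + (1/2 + 24)))*(-4) = (97*(-29 + 49/2))*(-4) = (97*(-9/2))*(-4) = -873/2*(-4) = 1746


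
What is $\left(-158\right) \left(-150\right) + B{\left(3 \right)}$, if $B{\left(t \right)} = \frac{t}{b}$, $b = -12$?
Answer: $\frac{94799}{4} \approx 23700.0$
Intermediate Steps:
$B{\left(t \right)} = - \frac{t}{12}$ ($B{\left(t \right)} = \frac{t}{-12} = t \left(- \frac{1}{12}\right) = - \frac{t}{12}$)
$\left(-158\right) \left(-150\right) + B{\left(3 \right)} = \left(-158\right) \left(-150\right) - \frac{1}{4} = 23700 - \frac{1}{4} = \frac{94799}{4}$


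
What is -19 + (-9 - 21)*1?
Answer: -49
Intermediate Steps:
-19 + (-9 - 21)*1 = -19 - 30*1 = -19 - 30 = -49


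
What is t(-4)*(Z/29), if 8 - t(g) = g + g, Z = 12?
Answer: 192/29 ≈ 6.6207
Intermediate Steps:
t(g) = 8 - 2*g (t(g) = 8 - (g + g) = 8 - 2*g)
t(-4)*(Z/29) = (8 - 2*(-4))*(12/29) = (8 + 8)*(12*(1/29)) = 16*(12/29) = 192/29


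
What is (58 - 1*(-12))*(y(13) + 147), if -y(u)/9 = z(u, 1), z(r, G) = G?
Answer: 9660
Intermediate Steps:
y(u) = -9 (y(u) = -9*1 = -9)
(58 - 1*(-12))*(y(13) + 147) = (58 - 1*(-12))*(-9 + 147) = (58 + 12)*138 = 70*138 = 9660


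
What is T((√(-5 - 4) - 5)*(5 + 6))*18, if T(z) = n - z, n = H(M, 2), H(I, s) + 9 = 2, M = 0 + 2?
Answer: 864 - 594*I ≈ 864.0 - 594.0*I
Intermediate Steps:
M = 2
H(I, s) = -7 (H(I, s) = -9 + 2 = -7)
n = -7
T(z) = -7 - z
T((√(-5 - 4) - 5)*(5 + 6))*18 = (-7 - (√(-5 - 4) - 5)*(5 + 6))*18 = (-7 - (√(-9) - 5)*11)*18 = (-7 - (3*I - 5)*11)*18 = (-7 - (-5 + 3*I)*11)*18 = (-7 - (-55 + 33*I))*18 = (-7 + (55 - 33*I))*18 = (48 - 33*I)*18 = 864 - 594*I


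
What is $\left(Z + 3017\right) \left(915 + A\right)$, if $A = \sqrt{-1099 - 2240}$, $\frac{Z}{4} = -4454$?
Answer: $-13541085 - 44397 i \sqrt{371} \approx -1.3541 \cdot 10^{7} - 8.5515 \cdot 10^{5} i$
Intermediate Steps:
$Z = -17816$ ($Z = 4 \left(-4454\right) = -17816$)
$A = 3 i \sqrt{371}$ ($A = \sqrt{-3339} = 3 i \sqrt{371} \approx 57.784 i$)
$\left(Z + 3017\right) \left(915 + A\right) = \left(-17816 + 3017\right) \left(915 + 3 i \sqrt{371}\right) = - 14799 \left(915 + 3 i \sqrt{371}\right) = -13541085 - 44397 i \sqrt{371}$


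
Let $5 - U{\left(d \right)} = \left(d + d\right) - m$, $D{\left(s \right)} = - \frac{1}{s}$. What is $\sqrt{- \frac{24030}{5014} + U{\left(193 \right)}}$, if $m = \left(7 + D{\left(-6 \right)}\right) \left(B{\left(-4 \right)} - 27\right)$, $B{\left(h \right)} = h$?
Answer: $\frac{i \sqrt{137557931766}}{15042} \approx 24.657 i$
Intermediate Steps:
$m = - \frac{1333}{6}$ ($m = \left(7 - \frac{1}{-6}\right) \left(-4 - 27\right) = \left(7 - - \frac{1}{6}\right) \left(-31\right) = \left(7 + \frac{1}{6}\right) \left(-31\right) = \frac{43}{6} \left(-31\right) = - \frac{1333}{6} \approx -222.17$)
$U{\left(d \right)} = - \frac{1303}{6} - 2 d$ ($U{\left(d \right)} = 5 - \left(\left(d + d\right) - - \frac{1333}{6}\right) = 5 - \left(2 d + \frac{1333}{6}\right) = 5 - \left(\frac{1333}{6} + 2 d\right) = - \frac{1303}{6} - 2 d$)
$\sqrt{- \frac{24030}{5014} + U{\left(193 \right)}} = \sqrt{- \frac{24030}{5014} - \frac{3619}{6}} = \sqrt{\left(-24030\right) \frac{1}{5014} - \frac{3619}{6}} = \sqrt{- \frac{12015}{2507} - \frac{3619}{6}} = \sqrt{- \frac{9144923}{15042}} = \frac{i \sqrt{137557931766}}{15042}$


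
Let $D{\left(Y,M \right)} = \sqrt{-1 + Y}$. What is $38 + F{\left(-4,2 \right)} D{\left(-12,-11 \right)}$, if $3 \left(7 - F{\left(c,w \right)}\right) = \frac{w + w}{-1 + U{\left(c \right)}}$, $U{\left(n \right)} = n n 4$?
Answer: $38 + \frac{1319 i \sqrt{13}}{189} \approx 38.0 + 25.163 i$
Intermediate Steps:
$U{\left(n \right)} = 4 n^{2}$ ($U{\left(n \right)} = n^{2} \cdot 4 = 4 n^{2}$)
$F{\left(c,w \right)} = 7 - \frac{2 w}{3 \left(-1 + 4 c^{2}\right)}$ ($F{\left(c,w \right)} = 7 - \frac{\left(w + w\right) \frac{1}{-1 + 4 c^{2}}}{3} = 7 - \frac{2 w \frac{1}{-1 + 4 c^{2}}}{3} = 7 - \frac{2 w}{3 \left(-1 + 4 c^{2}\right)}$)
$38 + F{\left(-4,2 \right)} D{\left(-12,-11 \right)} = 38 + \frac{-21 - 4 + 84 \left(-4\right)^{2}}{3 \left(-1 + 4 \left(-4\right)^{2}\right)} \sqrt{-1 - 12} = 38 + \frac{-21 - 4 + 84 \cdot 16}{3 \left(-1 + 4 \cdot 16\right)} \sqrt{-13} = 38 + \frac{-21 - 4 + 1344}{3 \left(-1 + 64\right)} i \sqrt{13} = 38 + \frac{1}{3} \cdot \frac{1}{63} \cdot 1319 i \sqrt{13} = 38 + \frac{1319 i \sqrt{13}}{189}$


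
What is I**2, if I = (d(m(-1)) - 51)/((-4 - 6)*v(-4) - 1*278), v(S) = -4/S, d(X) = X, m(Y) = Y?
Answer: 169/5184 ≈ 0.032600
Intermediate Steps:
I = 13/72 (I = (-1 - 51)/((-4 - 6)*(-4/(-4)) - 1*278) = -52/(-(-40)*(-1)/4 - 278) = -52/(-10*1 - 278) = -52/(-10 - 278) = -52/(-288) = -52*(-1/288) = 13/72 ≈ 0.18056)
I**2 = (13/72)**2 = 169/5184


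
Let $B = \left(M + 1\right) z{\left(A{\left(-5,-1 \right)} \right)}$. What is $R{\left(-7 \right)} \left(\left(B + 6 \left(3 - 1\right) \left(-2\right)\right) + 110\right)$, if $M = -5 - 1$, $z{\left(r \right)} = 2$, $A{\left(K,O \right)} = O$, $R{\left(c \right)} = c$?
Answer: $-532$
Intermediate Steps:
$M = -6$
$B = -10$ ($B = \left(-6 + 1\right) 2 = \left(-5\right) 2 = -10$)
$R{\left(-7 \right)} \left(\left(B + 6 \left(3 - 1\right) \left(-2\right)\right) + 110\right) = - 7 \left(\left(-10 + 6 \left(3 - 1\right) \left(-2\right)\right) + 110\right) = - 7 \left(\left(-10 + 6 \cdot 2 \left(-2\right)\right) + 110\right) = - 7 \left(\left(-10 + 12 \left(-2\right)\right) + 110\right) = - 7 \left(\left(-10 - 24\right) + 110\right) = - 7 \left(-34 + 110\right) = \left(-7\right) 76 = -532$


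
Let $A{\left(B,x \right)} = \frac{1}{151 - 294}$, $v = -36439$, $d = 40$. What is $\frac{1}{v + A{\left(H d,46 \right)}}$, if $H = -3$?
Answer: $- \frac{143}{5210778} \approx -2.7443 \cdot 10^{-5}$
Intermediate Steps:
$A{\left(B,x \right)} = - \frac{1}{143}$ ($A{\left(B,x \right)} = \frac{1}{-143} = - \frac{1}{143}$)
$\frac{1}{v + A{\left(H d,46 \right)}} = \frac{1}{-36439 - \frac{1}{143}} = \frac{1}{- \frac{5210778}{143}} = - \frac{143}{5210778}$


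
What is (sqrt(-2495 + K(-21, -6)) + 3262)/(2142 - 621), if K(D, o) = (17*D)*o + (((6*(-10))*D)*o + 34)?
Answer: 3262/1521 + I*sqrt(7879)/1521 ≈ 2.1446 + 0.058359*I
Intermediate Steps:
K(D, o) = 34 - 43*D*o (K(D, o) = 17*D*o + ((-60*D)*o + 34) = 17*D*o + (-60*D*o + 34) = 17*D*o + (34 - 60*D*o) = 34 - 43*D*o)
(sqrt(-2495 + K(-21, -6)) + 3262)/(2142 - 621) = (sqrt(-2495 + (34 - 43*(-21)*(-6))) + 3262)/(2142 - 621) = (sqrt(-2495 + (34 - 5418)) + 3262)/1521 = (sqrt(-2495 - 5384) + 3262)*(1/1521) = (sqrt(-7879) + 3262)*(1/1521) = (I*sqrt(7879) + 3262)*(1/1521) = (3262 + I*sqrt(7879))*(1/1521) = 3262/1521 + I*sqrt(7879)/1521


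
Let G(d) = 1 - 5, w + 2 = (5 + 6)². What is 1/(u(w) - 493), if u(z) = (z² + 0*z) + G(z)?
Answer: 1/13664 ≈ 7.3185e-5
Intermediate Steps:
w = 119 (w = -2 + (5 + 6)² = -2 + 11² = -2 + 121 = 119)
G(d) = -4
u(z) = -4 + z² (u(z) = (z² + 0*z) - 4 = (z² + 0) - 4 = z² - 4 = -4 + z²)
1/(u(w) - 493) = 1/((-4 + 119²) - 493) = 1/((-4 + 14161) - 493) = 1/(14157 - 493) = 1/13664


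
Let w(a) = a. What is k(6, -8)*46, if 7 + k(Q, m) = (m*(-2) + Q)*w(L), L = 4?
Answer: 3726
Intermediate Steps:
k(Q, m) = -7 - 8*m + 4*Q (k(Q, m) = -7 + (m*(-2) + Q)*4 = -7 + (-2*m + Q)*4 = -7 + (Q - 2*m)*4 = -7 + (-8*m + 4*Q) = -7 - 8*m + 4*Q)
k(6, -8)*46 = (-7 - 8*(-8) + 4*6)*46 = (-7 + 64 + 24)*46 = 81*46 = 3726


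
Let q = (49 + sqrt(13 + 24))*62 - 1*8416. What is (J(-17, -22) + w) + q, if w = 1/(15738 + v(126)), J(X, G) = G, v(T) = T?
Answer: -85665599/15864 + 62*sqrt(37) ≈ -5022.9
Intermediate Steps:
q = -5378 + 62*sqrt(37) (q = (49 + sqrt(37))*62 - 8416 = (3038 + 62*sqrt(37)) - 8416 = -5378 + 62*sqrt(37) ≈ -5000.9)
w = 1/15864 (w = 1/(15738 + 126) = 1/15864 ≈ 6.3036e-5)
(J(-17, -22) + w) + q = (-22 + 1/15864) + (-5378 + 62*sqrt(37)) = -349007/15864 + (-5378 + 62*sqrt(37)) = -85665599/15864 + 62*sqrt(37)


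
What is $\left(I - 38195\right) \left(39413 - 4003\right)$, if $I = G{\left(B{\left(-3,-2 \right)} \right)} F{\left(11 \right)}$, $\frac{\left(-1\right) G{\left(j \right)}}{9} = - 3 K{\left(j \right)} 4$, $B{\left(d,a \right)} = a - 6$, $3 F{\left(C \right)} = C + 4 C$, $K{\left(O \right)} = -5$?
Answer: $-1703043950$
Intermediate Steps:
$F{\left(C \right)} = \frac{5 C}{3}$ ($F{\left(C \right)} = \frac{C + 4 C}{3} = \frac{5 C}{3}$)
$B{\left(d,a \right)} = -6 + a$ ($B{\left(d,a \right)} = a - 6 = -6 + a$)
$G{\left(j \right)} = -540$ ($G{\left(j \right)} = - 9 \left(-3\right) \left(-5\right) 4 = - 9 \cdot 15 \cdot 4 = \left(-9\right) 60 = -540$)
$I = -9900$ ($I = - 540 \cdot \frac{5}{3} \cdot 11 = \left(-540\right) \frac{55}{3} = -9900$)
$\left(I - 38195\right) \left(39413 - 4003\right) = \left(-9900 - 38195\right) \left(39413 - 4003\right) = \left(-48095\right) 35410 = -1703043950$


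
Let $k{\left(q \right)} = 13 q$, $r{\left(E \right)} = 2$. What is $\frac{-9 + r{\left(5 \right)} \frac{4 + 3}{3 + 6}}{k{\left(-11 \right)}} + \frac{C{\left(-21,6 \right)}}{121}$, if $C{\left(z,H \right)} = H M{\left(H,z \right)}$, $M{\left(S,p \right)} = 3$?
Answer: $\frac{2843}{14157} \approx 0.20082$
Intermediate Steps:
$C{\left(z,H \right)} = 3 H$ ($C{\left(z,H \right)} = H 3 = 3 H$)
$\frac{-9 + r{\left(5 \right)} \frac{4 + 3}{3 + 6}}{k{\left(-11 \right)}} + \frac{C{\left(-21,6 \right)}}{121} = \frac{-9 + 2 \frac{4 + 3}{3 + 6}}{13 \left(-11\right)} + \frac{3 \cdot 6}{121} = \frac{-9 + 2 \cdot \frac{7}{9}}{-143} + 18 \cdot \frac{1}{121} = \left(-9 + 2 \cdot 7 \cdot \frac{1}{9}\right) \left(- \frac{1}{143}\right) + \frac{18}{121} = \left(-9 + 2 \cdot \frac{7}{9}\right) \left(- \frac{1}{143}\right) + \frac{18}{121} = \left(-9 + \frac{14}{9}\right) \left(- \frac{1}{143}\right) + \frac{18}{121} = \left(- \frac{67}{9}\right) \left(- \frac{1}{143}\right) + \frac{18}{121} = \frac{67}{1287} + \frac{18}{121} = \frac{2843}{14157}$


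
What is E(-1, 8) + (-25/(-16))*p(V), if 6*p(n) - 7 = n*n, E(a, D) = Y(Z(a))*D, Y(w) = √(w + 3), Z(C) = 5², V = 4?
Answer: 575/96 + 16*√7 ≈ 48.322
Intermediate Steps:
Z(C) = 25
Y(w) = √(3 + w)
E(a, D) = 2*D*√7 (E(a, D) = √(3 + 25)*D = √28*D = (2*√7)*D = 2*D*√7)
p(n) = 7/6 + n²/6 (p(n) = 7/6 + (n*n)/6 = 7/6 + n²/6)
E(-1, 8) + (-25/(-16))*p(V) = 2*8*√7 + (-25/(-16))*(7/6 + (⅙)*4²) = 16*√7 + (-25*(-1/16))*(7/6 + (⅙)*16) = 16*√7 + 25*(7/6 + 8/3)/16 = 16*√7 + (25/16)*(23/6) = 16*√7 + 575/96 = 575/96 + 16*√7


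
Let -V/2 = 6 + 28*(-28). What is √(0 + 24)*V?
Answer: 3112*√6 ≈ 7622.8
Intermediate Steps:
V = 1556 (V = -2*(6 + 28*(-28)) = -2*(6 - 784) = -2*(-778) = 1556)
√(0 + 24)*V = √(0 + 24)*1556 = √24*1556 = (2*√6)*1556 = 3112*√6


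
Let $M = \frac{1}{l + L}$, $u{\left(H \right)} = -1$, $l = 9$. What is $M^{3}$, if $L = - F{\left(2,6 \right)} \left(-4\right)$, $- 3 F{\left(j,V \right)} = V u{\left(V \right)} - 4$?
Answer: $\frac{27}{300763} \approx 8.9772 \cdot 10^{-5}$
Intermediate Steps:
$F{\left(j,V \right)} = \frac{4}{3} + \frac{V}{3}$ ($F{\left(j,V \right)} = - \frac{V \left(-1\right) - 4}{3} = - \frac{- V - 4}{3} = - \frac{-4 - V}{3} = \frac{4}{3} + \frac{V}{3}$)
$L = \frac{40}{3}$ ($L = - (\frac{4}{3} + \frac{1}{3} \cdot 6) \left(-4\right) = - (\frac{4}{3} + 2) \left(-4\right) = \left(-1\right) \frac{10}{3} \left(-4\right) = \left(- \frac{10}{3}\right) \left(-4\right) = \frac{40}{3} \approx 13.333$)
$M = \frac{3}{67}$ ($M = \frac{1}{9 + \frac{40}{3}} = \frac{1}{\frac{67}{3}} = \frac{3}{67} \approx 0.044776$)
$M^{3} = \left(\frac{3}{67}\right)^{3} = \frac{27}{300763}$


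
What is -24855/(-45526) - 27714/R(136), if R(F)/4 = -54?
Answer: 105589687/819468 ≈ 128.85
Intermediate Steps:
R(F) = -216 (R(F) = 4*(-54) = -216)
-24855/(-45526) - 27714/R(136) = -24855/(-45526) - 27714/(-216) = -24855*(-1/45526) - 27714*(-1/216) = 24855/45526 + 4619/36 = 105589687/819468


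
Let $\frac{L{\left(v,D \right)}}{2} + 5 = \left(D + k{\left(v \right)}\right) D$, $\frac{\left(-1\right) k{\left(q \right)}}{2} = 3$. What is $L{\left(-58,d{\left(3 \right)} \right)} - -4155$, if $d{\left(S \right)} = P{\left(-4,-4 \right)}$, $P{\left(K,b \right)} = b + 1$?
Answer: $4199$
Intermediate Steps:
$P{\left(K,b \right)} = 1 + b$
$d{\left(S \right)} = -3$ ($d{\left(S \right)} = 1 - 4 = -3$)
$k{\left(q \right)} = -6$ ($k{\left(q \right)} = \left(-2\right) 3 = -6$)
$L{\left(v,D \right)} = -10 + 2 D \left(-6 + D\right)$ ($L{\left(v,D \right)} = -10 + 2 \left(D - 6\right) D = -10 + 2 \left(-6 + D\right) D = -10 + 2 D \left(-6 + D\right)$)
$L{\left(-58,d{\left(3 \right)} \right)} - -4155 = \left(-10 - -36 + 2 \left(-3\right)^{2}\right) - -4155 = \left(-10 + 36 + 2 \cdot 9\right) + 4155 = \left(-10 + 36 + 18\right) + 4155 = 44 + 4155 = 4199$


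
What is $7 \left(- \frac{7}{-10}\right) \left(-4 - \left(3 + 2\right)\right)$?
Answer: $- \frac{441}{10} \approx -44.1$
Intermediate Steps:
$7 \left(- \frac{7}{-10}\right) \left(-4 - \left(3 + 2\right)\right) = 7 \left(\left(-7\right) \left(- \frac{1}{10}\right)\right) \left(-4 - 5\right) = 7 \cdot \frac{7}{10} \left(-4 - 5\right) = \frac{49}{10} \left(-9\right) = - \frac{441}{10}$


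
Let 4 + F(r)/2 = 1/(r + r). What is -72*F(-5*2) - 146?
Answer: 2186/5 ≈ 437.20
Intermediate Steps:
F(r) = -8 + 1/r (F(r) = -8 + 2/(r + r) = -8 + 2/((2*r)) = -8 + 2*(1/(2*r)) = -8 + 1/r)
-72*F(-5*2) - 146 = -72*(-8 + 1/(-5*2)) - 146 = -72*(-8 + 1/(-10)) - 146 = -72*(-8 - ⅒) - 146 = -72*(-81/10) - 146 = 2916/5 - 146 = 2186/5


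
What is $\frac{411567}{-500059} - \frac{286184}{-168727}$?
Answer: $\frac{73666419647}{84373454893} \approx 0.8731$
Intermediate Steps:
$\frac{411567}{-500059} - \frac{286184}{-168727} = 411567 \left(- \frac{1}{500059}\right) - - \frac{286184}{168727} = - \frac{411567}{500059} + \frac{286184}{168727} = \frac{73666419647}{84373454893}$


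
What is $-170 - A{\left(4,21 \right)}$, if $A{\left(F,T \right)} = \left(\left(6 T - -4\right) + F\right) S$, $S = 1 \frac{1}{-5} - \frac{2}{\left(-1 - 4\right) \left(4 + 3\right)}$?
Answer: $- \frac{1056}{7} \approx -150.86$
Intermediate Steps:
$S = - \frac{1}{7}$ ($S = 1 \left(- \frac{1}{5}\right) - \frac{2}{\left(-5\right) 7} = - \frac{1}{5} - \frac{2}{-35} = - \frac{1}{5} - - \frac{2}{35} = - \frac{1}{5} + \frac{2}{35} = - \frac{1}{7} \approx -0.14286$)
$A{\left(F,T \right)} = - \frac{4}{7} - \frac{6 T}{7} - \frac{F}{7}$ ($A{\left(F,T \right)} = \left(\left(6 T - -4\right) + F\right) \left(- \frac{1}{7}\right) = \left(\left(6 T + 4\right) + F\right) \left(- \frac{1}{7}\right) = \left(\left(4 + 6 T\right) + F\right) \left(- \frac{1}{7}\right) = \left(4 + F + 6 T\right) \left(- \frac{1}{7}\right) = - \frac{4}{7} - \frac{6 T}{7} - \frac{F}{7}$)
$-170 - A{\left(4,21 \right)} = -170 - \left(- \frac{4}{7} - 18 - \frac{4}{7}\right) = -170 - - \frac{134}{7} = -170 + \frac{134}{7} = - \frac{1056}{7}$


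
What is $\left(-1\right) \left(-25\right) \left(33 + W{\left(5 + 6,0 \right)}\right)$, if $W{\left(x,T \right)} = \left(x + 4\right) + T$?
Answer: $1200$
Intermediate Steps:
$W{\left(x,T \right)} = 4 + T + x$ ($W{\left(x,T \right)} = \left(4 + x\right) + T = 4 + T + x$)
$\left(-1\right) \left(-25\right) \left(33 + W{\left(5 + 6,0 \right)}\right) = \left(-1\right) \left(-25\right) \left(33 + \left(4 + 0 + \left(5 + 6\right)\right)\right) = 25 \left(33 + \left(4 + 0 + 11\right)\right) = 25 \left(33 + 15\right) = 25 \cdot 48 = 1200$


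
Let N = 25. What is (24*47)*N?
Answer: 28200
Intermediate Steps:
(24*47)*N = (24*47)*25 = 1128*25 = 28200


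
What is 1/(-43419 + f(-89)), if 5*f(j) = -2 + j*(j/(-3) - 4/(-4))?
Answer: -15/659479 ≈ -2.2745e-5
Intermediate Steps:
f(j) = -⅖ + j*(1 - j/3)/5 (f(j) = (-2 + j*(j/(-3) - 4/(-4)))/5 = (-2 + j*(j*(-⅓) - 4*(-¼)))/5 = (-2 + j*(-j/3 + 1))/5 = (-2 + j*(1 - j/3))/5 = -⅖ + j*(1 - j/3)/5)
1/(-43419 + f(-89)) = 1/(-43419 + (-⅖ - 1/15*(-89)² + (⅕)*(-89))) = 1/(-43419 + (-⅖ - 1/15*7921 - 89/5)) = 1/(-43419 + (-⅖ - 7921/15 - 89/5)) = 1/(-43419 - 8194/15) = 1/(-659479/15) = -15/659479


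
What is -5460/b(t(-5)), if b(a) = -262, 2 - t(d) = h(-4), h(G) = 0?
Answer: 2730/131 ≈ 20.840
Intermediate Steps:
t(d) = 2 (t(d) = 2 - 1*0 = 2 + 0 = 2)
-5460/b(t(-5)) = -5460/(-262) = -5460*(-1/262) = 2730/131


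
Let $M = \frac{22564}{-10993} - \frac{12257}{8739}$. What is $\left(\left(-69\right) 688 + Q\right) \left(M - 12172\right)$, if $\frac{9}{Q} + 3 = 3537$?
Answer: $\frac{7267808222752993237}{12574211134} \approx 5.7799 \cdot 10^{8}$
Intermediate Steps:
$Q = \frac{3}{1178}$ ($Q = \frac{9}{-3 + 3537} = \frac{9}{3534} = 9 \cdot \frac{1}{3534} = \frac{3}{1178} \approx 0.0025467$)
$M = - \frac{331927997}{96067827}$ ($M = 22564 \left(- \frac{1}{10993}\right) - \frac{12257}{8739} = - \frac{22564}{10993} - \frac{12257}{8739} = - \frac{331927997}{96067827} \approx -3.4551$)
$\left(\left(-69\right) 688 + Q\right) \left(M - 12172\right) = \left(\left(-69\right) 688 + \frac{3}{1178}\right) \left(- \frac{331927997}{96067827} - 12172\right) = \left(-47472 + \frac{3}{1178}\right) \left(- \frac{1169669518241}{96067827}\right) = \left(- \frac{55922013}{1178}\right) \left(- \frac{1169669518241}{96067827}\right) = \frac{7267808222752993237}{12574211134}$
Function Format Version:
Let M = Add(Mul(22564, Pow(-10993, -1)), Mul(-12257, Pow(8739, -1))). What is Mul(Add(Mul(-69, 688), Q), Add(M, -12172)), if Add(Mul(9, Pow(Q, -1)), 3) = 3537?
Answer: Rational(7267808222752993237, 12574211134) ≈ 5.7799e+8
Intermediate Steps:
Q = Rational(3, 1178) (Q = Mul(9, Pow(Add(-3, 3537), -1)) = Mul(9, Pow(3534, -1)) = Mul(9, Rational(1, 3534)) = Rational(3, 1178) ≈ 0.0025467)
M = Rational(-331927997, 96067827) (M = Add(Mul(22564, Rational(-1, 10993)), Mul(-12257, Rational(1, 8739))) = Add(Rational(-22564, 10993), Rational(-12257, 8739)) = Rational(-331927997, 96067827) ≈ -3.4551)
Mul(Add(Mul(-69, 688), Q), Add(M, -12172)) = Mul(Add(Mul(-69, 688), Rational(3, 1178)), Add(Rational(-331927997, 96067827), -12172)) = Mul(Add(-47472, Rational(3, 1178)), Rational(-1169669518241, 96067827)) = Mul(Rational(-55922013, 1178), Rational(-1169669518241, 96067827)) = Rational(7267808222752993237, 12574211134)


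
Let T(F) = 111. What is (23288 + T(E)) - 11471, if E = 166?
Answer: 11928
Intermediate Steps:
(23288 + T(E)) - 11471 = (23288 + 111) - 11471 = 23399 - 11471 = 11928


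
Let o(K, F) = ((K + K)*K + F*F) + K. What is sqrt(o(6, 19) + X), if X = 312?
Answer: sqrt(751) ≈ 27.404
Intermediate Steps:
o(K, F) = K + F**2 + 2*K**2 (o(K, F) = ((2*K)*K + F**2) + K = (2*K**2 + F**2) + K = (F**2 + 2*K**2) + K = K + F**2 + 2*K**2)
sqrt(o(6, 19) + X) = sqrt((6 + 19**2 + 2*6**2) + 312) = sqrt((6 + 361 + 2*36) + 312) = sqrt((6 + 361 + 72) + 312) = sqrt(439 + 312) = sqrt(751)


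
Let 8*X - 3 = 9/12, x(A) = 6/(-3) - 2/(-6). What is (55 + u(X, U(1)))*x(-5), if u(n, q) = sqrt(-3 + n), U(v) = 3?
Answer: -275/3 - 15*I*sqrt(2)/8 ≈ -91.667 - 2.6516*I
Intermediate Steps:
x(A) = -5/3 (x(A) = 6*(-1/3) - 2*(-1/6) = -2 + 1/3 = -5/3)
X = 15/32 (X = 3/8 + (9/12)/8 = 3/8 + (9*(1/12))/8 = 3/8 + (1/8)*(3/4) = 3/8 + 3/32 = 15/32 ≈ 0.46875)
(55 + u(X, U(1)))*x(-5) = (55 + sqrt(-3 + 15/32))*(-5/3) = (55 + sqrt(-81/32))*(-5/3) = (55 + 9*I*sqrt(2)/8)*(-5/3) = -275/3 - 15*I*sqrt(2)/8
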